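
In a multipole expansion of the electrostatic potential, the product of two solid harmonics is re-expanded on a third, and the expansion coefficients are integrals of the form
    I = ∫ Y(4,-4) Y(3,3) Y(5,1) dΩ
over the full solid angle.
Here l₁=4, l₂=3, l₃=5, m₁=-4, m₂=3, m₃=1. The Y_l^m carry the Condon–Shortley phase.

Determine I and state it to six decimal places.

0.050679

m-sum 0 ✓  L=12 even ✓  1≤5≤7 ✓
Π(2lᵢ+1) = 9×7×11 = 693
triangle coeff Δ(4,3,5) = 1/180180
Σ_t [0,2]: t=0:+1/576 t=1:−1/144 t=2:+1/576 = -1/288
(3j)²=20/1001 [(4 3 5; 0 0 0)], sign=+1
Σ_t [2,2]: t=2:+1/34560 = 1/34560
(3j)²=1/429 [(4 3 5; -4 3 1)], sign=+1
⇒ 4πI² = 60/1859
I = (+1)√(60/1859/(4π)) = 0.05067935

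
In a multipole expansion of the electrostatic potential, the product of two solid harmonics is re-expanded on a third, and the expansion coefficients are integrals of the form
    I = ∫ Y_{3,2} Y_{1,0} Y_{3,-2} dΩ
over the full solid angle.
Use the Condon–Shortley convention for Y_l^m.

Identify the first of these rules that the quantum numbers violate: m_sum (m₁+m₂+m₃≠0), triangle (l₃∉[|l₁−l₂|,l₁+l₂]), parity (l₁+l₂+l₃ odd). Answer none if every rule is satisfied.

parity

azimuthal sum: 2 + 0 − 2 = 0  ✓
2 ≤ 3 ≤ 4 (triangle on l)  ✓
L = 3 + 1 + 3 = 7 (odd)  ✗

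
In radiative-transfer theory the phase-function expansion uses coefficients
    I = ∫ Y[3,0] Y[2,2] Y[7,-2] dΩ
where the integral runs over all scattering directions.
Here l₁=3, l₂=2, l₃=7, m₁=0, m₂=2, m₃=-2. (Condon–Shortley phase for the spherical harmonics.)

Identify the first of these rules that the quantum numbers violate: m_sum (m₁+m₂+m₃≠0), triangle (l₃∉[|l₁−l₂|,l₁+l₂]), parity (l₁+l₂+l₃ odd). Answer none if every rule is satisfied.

triangle

azimuthal sum: 0 + 2 − 2 = 0  ✓
1 ≤ 7 ≤ 5 (triangle on l)  ✗
L = 3 + 2 + 7 = 12 (even)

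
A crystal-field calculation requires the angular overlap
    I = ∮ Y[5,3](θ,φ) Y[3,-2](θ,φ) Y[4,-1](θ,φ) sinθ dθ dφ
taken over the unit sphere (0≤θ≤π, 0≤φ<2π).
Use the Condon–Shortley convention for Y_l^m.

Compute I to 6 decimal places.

m-sum 0 ✓  L=12 even ✓  2≤4≤8 ✓
Π(2lᵢ+1) = 11×7×9 = 693
triangle coeff Δ(5,3,4) = 1/180180
Σ_t [1,3]: t=1:−1/576 t=2:+1/144 t=3:−1/576 = 1/288
(3j)²=20/1001 [(5 3 4; 0 0 0)], sign=+1
Σ_t [0,1]: t=0:+1/1152 t=1:−1/1440 = 1/5760
(3j)²=1/858 [(5 3 4; 3 -2 -1)], sign=-1
⇒ 4πI² = 30/1859
I = (-1)√(30/1859/(4π)) = -0.03583571

-0.035836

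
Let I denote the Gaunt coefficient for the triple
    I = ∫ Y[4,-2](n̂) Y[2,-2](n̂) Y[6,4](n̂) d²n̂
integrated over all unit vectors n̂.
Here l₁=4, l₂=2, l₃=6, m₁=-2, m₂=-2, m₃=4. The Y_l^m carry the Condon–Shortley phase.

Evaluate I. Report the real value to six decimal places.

0.230476

m-sum 0 ✓  L=12 even ✓  2≤6≤6 ✓
Π(2lᵢ+1) = 9×5×13 = 585
triangle coeff Δ(4,2,6) = 1/6435
Σ_t [0,0]: t=0:+1/2304 = 1/2304
(3j)²=5/143 [(4 2 6; 0 0 0)], sign=+1
Σ_t [0,0]: t=0:+1/34560 = 1/34560
(3j)²=14/429 [(4 2 6; -2 -2 4)], sign=+1
⇒ 4πI² = 1050/1573
I = (+1)√(1050/1573/(4π)) = 0.23047581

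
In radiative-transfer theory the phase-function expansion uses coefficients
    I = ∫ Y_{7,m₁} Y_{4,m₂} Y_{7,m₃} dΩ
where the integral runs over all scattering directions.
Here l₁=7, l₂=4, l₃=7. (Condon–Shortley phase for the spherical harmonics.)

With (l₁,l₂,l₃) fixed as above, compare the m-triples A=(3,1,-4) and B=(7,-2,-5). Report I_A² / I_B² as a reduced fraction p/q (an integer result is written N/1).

91/198

l's match ⇒ only the (l;m) 3-j factors differ between A and B.
A: triangle coeff Δ(7,4,7) = 1/58198140; Σ_t [1,4]: t=1:−1/4354560 t=2:+1/1935360 t=3:−1/8709120 t=4:+1/522547200 = 13/74649600; (3j)²=91/11628 [(7 4 7; 3 1 -4)], sign=-1
B: triangle coeff Δ(7,4,7) = 1/58198140; Σ_t [0,0]: t=0:+1/348364800 = 1/348364800; (3j)²=11/646 [(7 4 7; 7 -2 -5)], sign=+1
I_A²/I_B² = (91/11628)/(11/646) = 91/198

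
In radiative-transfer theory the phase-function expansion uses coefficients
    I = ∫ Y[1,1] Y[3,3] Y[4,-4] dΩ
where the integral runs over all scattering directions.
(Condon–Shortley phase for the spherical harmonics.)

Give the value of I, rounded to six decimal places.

0.325735

Rules hold: Σm=0, L=8 even, 2≤4≤4.
N = 3·7·9 = 189
Δ = 0!·2!·6!/9! = 1/252
Racah Σ t=0..0: t=0:+1/36 = 1/36
⇒ 3j(1 3 4; 0 0 0)² = 4/63, sgn +1
Racah Σ t=0..0: t=0:+1/1440 = 1/1440
⇒ 3j(1 3 4; 1 3 -4)² = 1/9, sgn +1
4πI² = N·(3j₀)²·(3jₘ)² = 4/3
I = +1·√(1.33333/4π) = 0.32573501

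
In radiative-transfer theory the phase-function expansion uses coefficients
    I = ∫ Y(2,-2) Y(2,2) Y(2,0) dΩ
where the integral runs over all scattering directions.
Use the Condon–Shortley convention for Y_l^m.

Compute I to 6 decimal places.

-0.180224

Checks pass: Σm=0; 6 even; l₃=2∈[0,4].
(2·2+1)(2·2+1)(2·2+1) = 125
Δ: 2! 2! 2! / 7! → 1/630
sum: t=0:+1/8 t=1:−1/1 t=2:+1/8 = -3/4
3j²(2 2 2; 0 0 0) = Δ·Π!·Σ² = 2/35  (sign -1)
sum: t=2:+1/8 = 1/8
3j²(2 2 2; -2 2 0) = Δ·Π!·Σ² = 2/35  (sign +1)
combine: 4πI² = 125·2/35·2/35 = 20/49
take √, sign -1: I = -0.18022375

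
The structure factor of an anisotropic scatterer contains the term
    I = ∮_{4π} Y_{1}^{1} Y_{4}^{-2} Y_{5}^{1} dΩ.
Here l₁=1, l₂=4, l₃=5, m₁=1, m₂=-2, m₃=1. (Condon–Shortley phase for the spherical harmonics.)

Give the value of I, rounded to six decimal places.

-0.120286

Rules hold: Σm=0, L=10 even, 3≤5≤5.
N = 3·9·11 = 297
Δ = 0!·2!·8!/11! = 1/495
Racah Σ t=0..0: t=0:+1/576 = 1/576
⇒ 3j(1 4 5; 0 0 0)² = 5/99, sgn -1
Racah Σ t=0..0: t=0:+1/2880 = 1/2880
⇒ 3j(1 4 5; 1 -2 1)² = 2/165, sgn +1
4πI² = N·(3j₀)²·(3jₘ)² = 2/11
I = -1·√(0.181818/4π) = -0.12028562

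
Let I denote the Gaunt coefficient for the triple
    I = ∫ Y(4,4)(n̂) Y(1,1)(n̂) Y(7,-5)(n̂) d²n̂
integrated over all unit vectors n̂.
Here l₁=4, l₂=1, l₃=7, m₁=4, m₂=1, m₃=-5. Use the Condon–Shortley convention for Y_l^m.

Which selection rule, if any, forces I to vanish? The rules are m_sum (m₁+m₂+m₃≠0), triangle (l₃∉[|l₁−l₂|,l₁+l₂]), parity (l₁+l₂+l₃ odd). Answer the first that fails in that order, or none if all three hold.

azimuthal sum: 4 + 1 − 5 = 0  ✓
3 ≤ 7 ≤ 5 (triangle on l)  ✗
L = 4 + 1 + 7 = 12 (even)

triangle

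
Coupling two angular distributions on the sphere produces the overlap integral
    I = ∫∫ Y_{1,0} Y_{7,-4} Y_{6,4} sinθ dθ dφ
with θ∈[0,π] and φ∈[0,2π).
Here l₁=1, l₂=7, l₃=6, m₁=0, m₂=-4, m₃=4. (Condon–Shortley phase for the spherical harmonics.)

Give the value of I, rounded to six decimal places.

m-sum 0 ✓  L=14 even ✓  6≤6≤8 ✓
Π(2lᵢ+1) = 3×15×13 = 585
triangle coeff Δ(1,7,6) = 1/1365
Σ_t [1,1]: t=1:−1/518400 = -1/518400
(3j)²=7/195 [(1 7 6; 0 0 0)], sign=-1
Σ_t [1,1]: t=1:−1/7257600 = -1/7257600
(3j)²=11/455 [(1 7 6; 0 -4 4)], sign=-1
⇒ 4πI² = 33/65
I = (+1)√(33/65/(4π)) = 0.20099968

0.201000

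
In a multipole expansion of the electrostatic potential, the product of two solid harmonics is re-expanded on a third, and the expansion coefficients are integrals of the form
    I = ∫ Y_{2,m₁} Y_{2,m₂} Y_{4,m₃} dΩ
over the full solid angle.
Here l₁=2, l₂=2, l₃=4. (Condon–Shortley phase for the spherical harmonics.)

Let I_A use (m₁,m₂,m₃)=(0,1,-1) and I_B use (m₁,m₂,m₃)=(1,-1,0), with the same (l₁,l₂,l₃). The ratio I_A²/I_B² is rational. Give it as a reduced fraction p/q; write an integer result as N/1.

l's match ⇒ only the (l;m) 3-j factors differ between A and B.
A: triangle coeff Δ(2,2,4) = 1/630; Σ_t [0,0]: t=0:+1/24 = 1/24; (3j)²=1/21 [(2 2 4; 0 1 -1)], sign=-1
B: triangle coeff Δ(2,2,4) = 1/630; Σ_t [0,0]: t=0:+1/36 = 1/36; (3j)²=8/315 [(2 2 4; 1 -1 0)], sign=+1
I_A²/I_B² = (1/21)/(8/315) = 15/8

15/8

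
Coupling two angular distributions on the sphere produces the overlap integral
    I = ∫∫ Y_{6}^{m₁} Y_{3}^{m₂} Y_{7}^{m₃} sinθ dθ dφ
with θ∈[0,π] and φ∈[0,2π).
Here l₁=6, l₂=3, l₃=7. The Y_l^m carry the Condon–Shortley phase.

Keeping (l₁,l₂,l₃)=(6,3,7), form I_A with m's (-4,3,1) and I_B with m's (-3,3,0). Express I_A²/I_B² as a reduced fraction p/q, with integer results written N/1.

15/28

l's match ⇒ only the (l;m) 3-j factors differ between A and B.
A: triangle coeff Δ(6,3,7) = 1/2042040; Σ_t [2,2]: t=2:+1/3870720 = 1/3870720; (3j)²=675/136136 [(6 3 7; -4 3 1)], sign=+1
B: triangle coeff Δ(6,3,7) = 1/2042040; Σ_t [2,2]: t=2:+1/1451520 = 1/1451520; (3j)²=45/4862 [(6 3 7; -3 3 0)], sign=-1
I_A²/I_B² = (675/136136)/(45/4862) = 15/28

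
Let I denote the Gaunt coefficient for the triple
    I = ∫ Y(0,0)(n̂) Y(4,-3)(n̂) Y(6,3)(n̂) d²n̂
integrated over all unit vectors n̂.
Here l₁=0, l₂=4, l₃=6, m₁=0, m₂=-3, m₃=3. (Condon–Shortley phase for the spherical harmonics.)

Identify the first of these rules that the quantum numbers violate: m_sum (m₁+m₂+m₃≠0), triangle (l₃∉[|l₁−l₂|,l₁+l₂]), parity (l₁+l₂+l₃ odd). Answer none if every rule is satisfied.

triangle

Σmᵢ = 0  ✓
l₃∈[|l₁−l₂|,l₁+l₂]=[4,4], have l₃=6  ✗
Σlᵢ = 10 ⇒ even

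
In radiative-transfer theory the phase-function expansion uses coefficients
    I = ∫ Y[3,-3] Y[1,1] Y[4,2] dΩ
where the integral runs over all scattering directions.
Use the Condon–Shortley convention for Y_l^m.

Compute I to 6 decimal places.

Checks pass: Σm=0; 8 even; l₃=4∈[2,4].
(2·3+1)(2·1+1)(2·4+1) = 189
Δ: 0! 6! 2! / 9! → 1/252
sum: t=0:+1/36 = 1/36
3j²(3 1 4; 0 0 0) = Δ·Π!·Σ² = 4/63  (sign +1)
sum: t=0:+1/1440 = 1/1440
3j²(3 1 4; -3 1 2) = Δ·Π!·Σ² = 1/252  (sign +1)
combine: 4πI² = 189·4/63·1/252 = 1/21
take √, sign +1: I = 0.06155813

0.061558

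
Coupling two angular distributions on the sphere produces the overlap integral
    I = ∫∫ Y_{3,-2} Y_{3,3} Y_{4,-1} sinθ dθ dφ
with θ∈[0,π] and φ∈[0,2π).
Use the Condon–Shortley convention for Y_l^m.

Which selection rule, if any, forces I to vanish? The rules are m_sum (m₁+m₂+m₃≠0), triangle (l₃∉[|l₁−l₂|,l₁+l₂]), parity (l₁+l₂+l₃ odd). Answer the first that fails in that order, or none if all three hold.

none

m₁+m₂+m₃ = -2 + 3 − 1 = 0  ✓
triangle: |3−3|=0 ≤ l₃=4 ≤ 3+3=6  ✓
parity: l₁+l₂+l₃ = 10 is even  ✓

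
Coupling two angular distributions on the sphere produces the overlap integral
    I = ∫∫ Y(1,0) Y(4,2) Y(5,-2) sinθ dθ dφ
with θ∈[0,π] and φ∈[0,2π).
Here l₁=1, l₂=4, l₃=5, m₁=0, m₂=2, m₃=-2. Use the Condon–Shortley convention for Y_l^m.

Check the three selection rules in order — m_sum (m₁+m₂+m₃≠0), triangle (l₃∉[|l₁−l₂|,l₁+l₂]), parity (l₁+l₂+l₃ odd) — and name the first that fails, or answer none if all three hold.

azimuthal sum: 0 + 2 − 2 = 0  ✓
3 ≤ 5 ≤ 5 (triangle on l)  ✓
L = 1 + 4 + 5 = 10 (even)  ✓

none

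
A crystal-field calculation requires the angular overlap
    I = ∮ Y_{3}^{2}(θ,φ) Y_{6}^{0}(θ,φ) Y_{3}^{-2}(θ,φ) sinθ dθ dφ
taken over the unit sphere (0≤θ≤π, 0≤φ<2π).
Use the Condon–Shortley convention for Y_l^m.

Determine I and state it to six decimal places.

Rules hold: Σm=0, L=12 even, 3≤3≤9.
N = 7·13·7 = 637
Δ = 6!·0!·6!/13! = 1/12012
Racah Σ t=3..3: t=3:−1/1296 = -1/1296
⇒ 3j(3 6 3; 0 0 0)² = 100/3003, sgn +1
Racah Σ t=1..1: t=1:−1/14400 = -1/14400
⇒ 3j(3 6 3; 2 0 -2)² = 3/1001, sgn +1
4πI² = N·(3j₀)²·(3jₘ)² = 100/1573
I = +1·√(0.0635728/4π) = 0.07112638

0.071126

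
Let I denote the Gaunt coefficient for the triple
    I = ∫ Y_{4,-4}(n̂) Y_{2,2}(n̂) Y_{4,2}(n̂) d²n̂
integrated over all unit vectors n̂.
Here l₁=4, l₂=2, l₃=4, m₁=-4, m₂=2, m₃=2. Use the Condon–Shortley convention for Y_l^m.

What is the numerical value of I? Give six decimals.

m-sum 0 ✓  L=10 even ✓  2≤4≤6 ✓
Π(2lᵢ+1) = 9×5×9 = 405
triangle coeff Δ(4,2,4) = 1/13860
Σ_t [0,2]: t=0:+1/192 t=1:−1/36 t=2:+1/192 = -5/288
(3j)²=20/693 [(4 2 4; 0 0 0)], sign=-1
Σ_t [2,2]: t=2:+1/2880 = 1/2880
(3j)²=2/165 [(4 2 4; -4 2 2)], sign=+1
⇒ 4πI² = 120/847
I = (-1)√(120/847/(4π)) = -0.10618031

-0.106180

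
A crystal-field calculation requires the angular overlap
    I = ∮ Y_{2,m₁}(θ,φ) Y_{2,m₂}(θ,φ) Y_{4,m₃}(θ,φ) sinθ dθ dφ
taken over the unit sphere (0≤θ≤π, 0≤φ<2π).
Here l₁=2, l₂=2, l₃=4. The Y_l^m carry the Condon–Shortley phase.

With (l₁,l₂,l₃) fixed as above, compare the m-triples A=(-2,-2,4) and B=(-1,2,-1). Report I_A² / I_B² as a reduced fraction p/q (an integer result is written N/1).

l's match ⇒ only the (l;m) 3-j factors differ between A and B.
A: triangle coeff Δ(2,2,4) = 1/630; Σ_t [0,0]: t=0:+1/576 = 1/576; (3j)²=1/9 [(2 2 4; -2 -2 4)], sign=+1
B: triangle coeff Δ(2,2,4) = 1/630; Σ_t [0,0]: t=0:+1/144 = 1/144; (3j)²=1/126 [(2 2 4; -1 2 -1)], sign=-1
I_A²/I_B² = (1/9)/(1/126) = 14/1

14/1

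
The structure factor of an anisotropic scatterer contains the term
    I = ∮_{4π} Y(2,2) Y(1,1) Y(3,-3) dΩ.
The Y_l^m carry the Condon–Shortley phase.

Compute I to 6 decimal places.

-0.319865

Checks pass: Σm=0; 6 even; l₃=3∈[1,3].
(2·2+1)(2·1+1)(2·3+1) = 105
Δ: 0! 4! 2! / 7! → 1/105
sum: t=0:+1/4 = 1/4
3j²(2 1 3; 0 0 0) = Δ·Π!·Σ² = 3/35  (sign -1)
sum: t=0:+1/48 = 1/48
3j²(2 1 3; 2 1 -3) = Δ·Π!·Σ² = 1/7  (sign +1)
combine: 4πI² = 105·3/35·1/7 = 9/7
take √, sign -1: I = -0.31986543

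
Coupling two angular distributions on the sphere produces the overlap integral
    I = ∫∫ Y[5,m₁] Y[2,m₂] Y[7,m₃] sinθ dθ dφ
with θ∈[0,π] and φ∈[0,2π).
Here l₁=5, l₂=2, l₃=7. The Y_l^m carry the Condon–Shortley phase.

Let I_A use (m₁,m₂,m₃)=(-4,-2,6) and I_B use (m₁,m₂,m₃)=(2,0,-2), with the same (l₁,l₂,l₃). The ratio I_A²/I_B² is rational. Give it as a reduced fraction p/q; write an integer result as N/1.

143/72

Same 5,2,7: normalisation and zero-m 3j drop out of the ratio.
A: Δ: 0! 10! 4! / 15! → 1/15015; sum: t=0:+1/8709120 = 1/8709120; 3j²(5 2 7; -4 -2 6) = Δ·Π!·Σ² = 1/21  (sign -1)
B: Δ: 0! 10! 4! / 15! → 1/15015; sum: t=0:+1/120960 = 1/120960; 3j²(5 2 7; 2 0 -2) = Δ·Π!·Σ² = 24/1001  (sign -1)
I_A²/I_B² = (1/21)/(24/1001) = 143/72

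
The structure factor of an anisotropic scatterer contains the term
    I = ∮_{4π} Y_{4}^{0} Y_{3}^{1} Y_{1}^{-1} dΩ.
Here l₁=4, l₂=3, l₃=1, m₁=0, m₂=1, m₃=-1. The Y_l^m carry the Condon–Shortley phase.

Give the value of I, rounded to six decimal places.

0.150786

Rules hold: Σm=0, L=8 even, 1≤1≤7.
N = 9·7·3 = 189
Δ = 6!·2!·0!/9! = 1/252
Racah Σ t=3..3: t=3:−1/36 = -1/36
⇒ 3j(4 3 1; 0 0 0)² = 4/63, sgn +1
Racah Σ t=4..4: t=4:+1/96 = 1/96
⇒ 3j(4 3 1; 0 1 -1)² = 1/42, sgn +1
4πI² = N·(3j₀)²·(3jₘ)² = 2/7
I = +1·√(0.285714/4π) = 0.15078601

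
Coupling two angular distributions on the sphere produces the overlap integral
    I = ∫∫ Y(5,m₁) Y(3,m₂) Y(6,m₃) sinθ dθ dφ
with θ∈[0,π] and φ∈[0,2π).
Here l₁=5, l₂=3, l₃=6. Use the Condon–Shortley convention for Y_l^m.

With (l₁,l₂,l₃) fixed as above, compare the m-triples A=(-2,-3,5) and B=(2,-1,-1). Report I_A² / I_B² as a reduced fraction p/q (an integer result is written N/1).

22/5

l's match ⇒ only the (l;m) 3-j factors differ between A and B.
A: triangle coeff Δ(5,3,6) = 1/675675; Σ_t [0,0]: t=0:+1/241920 = 1/241920; (3j)²=2/91 [(5 3 6; -2 -3 5)], sign=-1
B: triangle coeff Δ(5,3,6) = 1/675675; Σ_t [0,2]: t=0:+1/5760 t=1:−1/8640 t=2:+1/241920 = 1/16128; (3j)²=5/1001 [(5 3 6; 2 -1 -1)], sign=-1
I_A²/I_B² = (2/91)/(5/1001) = 22/5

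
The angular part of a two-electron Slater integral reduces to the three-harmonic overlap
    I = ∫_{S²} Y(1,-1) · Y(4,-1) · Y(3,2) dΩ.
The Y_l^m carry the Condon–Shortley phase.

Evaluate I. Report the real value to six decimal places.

-0.106622

m-sum 0 ✓  L=8 even ✓  3≤3≤5 ✓
Π(2lᵢ+1) = 3×9×7 = 189
triangle coeff Δ(1,4,3) = 1/252
Σ_t [1,1]: t=1:−1/36 = -1/36
(3j)²=4/63 [(1 4 3; 0 0 0)], sign=+1
Σ_t [2,2]: t=2:+1/240 = 1/240
(3j)²=1/84 [(1 4 3; -1 -1 2)], sign=-1
⇒ 4πI² = 1/7
I = (-1)√(1/7/(4π)) = -0.10662181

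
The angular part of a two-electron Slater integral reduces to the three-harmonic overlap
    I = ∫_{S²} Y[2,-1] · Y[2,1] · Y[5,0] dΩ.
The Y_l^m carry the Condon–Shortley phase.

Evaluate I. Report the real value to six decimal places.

triangle: need 0≤l₃≤4, have 5; I=0

0.000000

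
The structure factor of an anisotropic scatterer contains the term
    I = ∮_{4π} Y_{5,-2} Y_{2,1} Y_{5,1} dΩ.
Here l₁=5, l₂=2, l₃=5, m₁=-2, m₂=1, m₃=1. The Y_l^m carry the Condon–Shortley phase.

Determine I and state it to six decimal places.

0.104819

Checks pass: Σm=0; 12 even; l₃=5∈[3,7].
(2·5+1)(2·2+1)(2·5+1) = 605
Δ: 2! 8! 2! / 13! → 1/38610
sum: t=0:+1/2880 t=1:−1/576 t=2:+1/2880 = -1/960
3j²(5 2 5; 0 0 0) = Δ·Π!·Σ² = 10/429  (sign +1)
sum: t=1:−1/2880 t=2:+1/1440 = 1/2880
3j²(5 2 5; -2 1 1) = Δ·Π!·Σ² = 7/715  (sign +1)
combine: 4πI² = 605·10/429·7/715 = 70/507
take √, sign +1: I = 0.10481902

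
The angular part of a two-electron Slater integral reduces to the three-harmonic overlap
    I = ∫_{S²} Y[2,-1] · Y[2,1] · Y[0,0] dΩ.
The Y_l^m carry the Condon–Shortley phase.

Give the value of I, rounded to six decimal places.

-0.282095

Checks pass: Σm=0; 4 even; l₃=0∈[0,4].
(2·2+1)(2·2+1)(2·0+1) = 25
Δ: 4! 0! 0! / 5! → 1/5
sum: t=2:+1/4 = 1/4
3j²(2 2 0; 0 0 0) = Δ·Π!·Σ² = 1/5  (sign +1)
sum: t=3:−1/6 = -1/6
3j²(2 2 0; -1 1 0) = Δ·Π!·Σ² = 1/5  (sign -1)
combine: 4πI² = 25·1/5·1/5 = 1/1
take √, sign -1: I = -0.28209479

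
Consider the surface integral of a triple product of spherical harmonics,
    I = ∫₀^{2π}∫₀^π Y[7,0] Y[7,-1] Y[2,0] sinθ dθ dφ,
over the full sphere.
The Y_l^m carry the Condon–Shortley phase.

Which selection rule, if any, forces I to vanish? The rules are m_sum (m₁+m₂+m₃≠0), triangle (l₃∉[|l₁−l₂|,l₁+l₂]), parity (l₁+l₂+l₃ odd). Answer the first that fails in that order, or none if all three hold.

azimuthal sum: 0 − 1 + 0 = -1  ✗
0 ≤ 2 ≤ 14 (triangle on l)
L = 7 + 7 + 2 = 16 (even)

m_sum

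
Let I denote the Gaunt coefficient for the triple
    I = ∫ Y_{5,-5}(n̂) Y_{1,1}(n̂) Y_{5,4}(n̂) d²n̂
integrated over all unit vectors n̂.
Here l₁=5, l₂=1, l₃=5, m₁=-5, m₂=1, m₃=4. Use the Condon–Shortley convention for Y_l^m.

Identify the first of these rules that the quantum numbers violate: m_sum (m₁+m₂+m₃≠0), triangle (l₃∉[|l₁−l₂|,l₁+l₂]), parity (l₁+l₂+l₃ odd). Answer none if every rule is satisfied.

Σmᵢ = 0  ✓
l₃∈[|l₁−l₂|,l₁+l₂]=[4,6], have l₃=5  ✓
Σlᵢ = 11 ⇒ odd  ✗

parity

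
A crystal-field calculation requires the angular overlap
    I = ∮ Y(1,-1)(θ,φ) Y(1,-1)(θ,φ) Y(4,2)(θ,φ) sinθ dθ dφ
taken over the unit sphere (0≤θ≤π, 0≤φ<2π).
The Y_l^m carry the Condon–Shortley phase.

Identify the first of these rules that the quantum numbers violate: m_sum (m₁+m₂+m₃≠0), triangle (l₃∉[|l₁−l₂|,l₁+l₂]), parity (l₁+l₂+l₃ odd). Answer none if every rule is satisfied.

azimuthal sum: -1 − 1 + 2 = 0  ✓
0 ≤ 4 ≤ 2 (triangle on l)  ✗
L = 1 + 1 + 4 = 6 (even)

triangle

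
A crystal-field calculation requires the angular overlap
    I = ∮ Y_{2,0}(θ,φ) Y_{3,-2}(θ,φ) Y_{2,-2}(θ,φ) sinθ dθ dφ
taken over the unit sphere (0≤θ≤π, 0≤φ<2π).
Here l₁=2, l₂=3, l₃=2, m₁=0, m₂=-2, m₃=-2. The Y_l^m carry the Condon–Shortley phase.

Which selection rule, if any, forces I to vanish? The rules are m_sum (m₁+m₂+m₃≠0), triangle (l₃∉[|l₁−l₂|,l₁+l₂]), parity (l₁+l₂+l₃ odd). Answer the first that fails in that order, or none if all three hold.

m₁+m₂+m₃ = 0 − 2 − 2 = -4  ✗
triangle: |2−3|=1 ≤ l₃=2 ≤ 2+3=5
parity: l₁+l₂+l₃ = 7 is odd

m_sum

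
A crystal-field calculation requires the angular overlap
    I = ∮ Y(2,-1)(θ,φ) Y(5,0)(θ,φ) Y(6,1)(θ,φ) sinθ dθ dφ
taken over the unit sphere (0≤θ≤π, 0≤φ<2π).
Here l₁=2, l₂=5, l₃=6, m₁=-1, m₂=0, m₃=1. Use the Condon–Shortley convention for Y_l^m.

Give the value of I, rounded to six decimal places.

l₁+l₂+l₃=13 is odd: 3j(l;000)=0 ⇒ I=0

0.000000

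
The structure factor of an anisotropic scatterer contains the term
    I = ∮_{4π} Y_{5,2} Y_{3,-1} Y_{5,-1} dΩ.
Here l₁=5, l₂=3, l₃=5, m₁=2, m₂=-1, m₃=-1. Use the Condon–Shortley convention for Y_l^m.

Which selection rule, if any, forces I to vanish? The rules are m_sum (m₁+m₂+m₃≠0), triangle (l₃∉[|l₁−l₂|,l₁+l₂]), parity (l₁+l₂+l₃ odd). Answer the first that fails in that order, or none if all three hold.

parity

m₁+m₂+m₃ = 2 − 1 − 1 = 0  ✓
triangle: |5−3|=2 ≤ l₃=5 ≤ 5+3=8  ✓
parity: l₁+l₂+l₃ = 13 is odd  ✗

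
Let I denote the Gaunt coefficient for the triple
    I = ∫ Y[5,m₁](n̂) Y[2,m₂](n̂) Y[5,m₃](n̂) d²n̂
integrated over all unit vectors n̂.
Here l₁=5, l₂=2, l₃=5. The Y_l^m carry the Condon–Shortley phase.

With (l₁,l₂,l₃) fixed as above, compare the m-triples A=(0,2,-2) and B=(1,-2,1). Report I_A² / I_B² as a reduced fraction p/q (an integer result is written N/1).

Shared (l₁,l₂,l₃)=(5,2,5): N and (l;000)² cancel in I_A²/I_B².
A: Δ = 2!·8!·2!/13! = 1/38610; Racah Σ t=2..2: t=2:+1/2880 = 1/2880; ⇒ 3j(5 2 5; 0 2 -2)² = 14/429, sgn -1
B: Δ = 2!·8!·2!/13! = 1/38610; Racah Σ t=0..0: t=0:+1/2304 = 1/2304; ⇒ 3j(5 2 5; 1 -2 1)² = 5/143, sgn +1
I_A²/I_B² = (14/429)/(5/143) = 14/15

14/15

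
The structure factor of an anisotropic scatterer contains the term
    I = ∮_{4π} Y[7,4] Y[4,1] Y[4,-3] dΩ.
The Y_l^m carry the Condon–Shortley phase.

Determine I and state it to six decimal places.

m-sum = 4 + 1 − 3 = 2 ≠ 0 ⇒ I = 0

0.000000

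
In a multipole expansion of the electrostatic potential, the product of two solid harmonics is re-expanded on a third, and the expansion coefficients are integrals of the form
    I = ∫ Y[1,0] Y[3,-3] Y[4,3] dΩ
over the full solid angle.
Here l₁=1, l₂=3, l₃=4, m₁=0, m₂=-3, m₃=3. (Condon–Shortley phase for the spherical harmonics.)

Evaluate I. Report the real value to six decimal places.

Rules hold: Σm=0, L=8 even, 2≤4≤4.
N = 3·7·9 = 189
Δ = 0!·2!·6!/9! = 1/252
Racah Σ t=0..0: t=0:+1/36 = 1/36
⇒ 3j(1 3 4; 0 0 0)² = 4/63, sgn +1
Racah Σ t=0..0: t=0:+1/720 = 1/720
⇒ 3j(1 3 4; 0 -3 3)² = 1/36, sgn -1
4πI² = N·(3j₀)²·(3jₘ)² = 1/3
I = -1·√(0.333333/4π) = -0.16286750

-0.162868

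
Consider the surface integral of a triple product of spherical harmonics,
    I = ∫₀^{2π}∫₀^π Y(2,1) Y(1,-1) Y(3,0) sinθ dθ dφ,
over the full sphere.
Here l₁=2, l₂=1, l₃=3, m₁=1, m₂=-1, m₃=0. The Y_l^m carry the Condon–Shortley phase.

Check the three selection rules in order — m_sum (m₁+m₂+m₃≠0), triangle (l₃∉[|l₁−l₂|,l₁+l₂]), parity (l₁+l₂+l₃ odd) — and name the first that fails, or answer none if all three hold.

azimuthal sum: 1 − 1 + 0 = 0  ✓
1 ≤ 3 ≤ 3 (triangle on l)  ✓
L = 2 + 1 + 3 = 6 (even)  ✓

none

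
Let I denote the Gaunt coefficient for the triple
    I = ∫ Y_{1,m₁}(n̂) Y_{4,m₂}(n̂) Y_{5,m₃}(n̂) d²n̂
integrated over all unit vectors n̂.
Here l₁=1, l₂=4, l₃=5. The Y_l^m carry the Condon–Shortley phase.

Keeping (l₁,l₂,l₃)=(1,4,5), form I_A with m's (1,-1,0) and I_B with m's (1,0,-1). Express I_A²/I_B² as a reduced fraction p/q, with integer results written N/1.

Shared (l₁,l₂,l₃)=(1,4,5): N and (l;000)² cancel in I_A²/I_B².
A: Δ = 0!·2!·8!/11! = 1/495; Racah Σ t=0..0: t=0:+1/1440 = 1/1440; ⇒ 3j(1 4 5; 1 -1 0)² = 2/99, sgn -1
B: Δ = 0!·2!·8!/11! = 1/495; Racah Σ t=0..0: t=0:+1/1152 = 1/1152; ⇒ 3j(1 4 5; 1 0 -1)² = 1/33, sgn +1
I_A²/I_B² = (2/99)/(1/33) = 2/3

2/3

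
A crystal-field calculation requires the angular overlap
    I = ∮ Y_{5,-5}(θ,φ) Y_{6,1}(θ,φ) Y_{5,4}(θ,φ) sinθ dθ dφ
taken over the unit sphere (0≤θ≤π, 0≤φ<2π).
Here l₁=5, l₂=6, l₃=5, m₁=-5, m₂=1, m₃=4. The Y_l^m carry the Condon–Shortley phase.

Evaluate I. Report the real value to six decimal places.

-0.094319

m-sum 0 ✓  L=16 even ✓  1≤5≤11 ✓
Π(2lᵢ+1) = 11×13×11 = 1573
triangle coeff Δ(5,6,5) = 1/28588560
Σ_t [1,5]: t=1:−1/345600 t=2:+1/13824 t=3:−1/5184 t=4:+1/13824 t=5:−1/345600 = -7/129600
(3j)²=80/7293 [(5 6 5; 0 0 0)], sign=+1
Σ_t [6,6]: t=6:+1/2073600 = 1/2073600
(3j)²=63/9724 [(5 6 5; -5 1 4)], sign=-1
⇒ 4πI² = 420/3757
I = (-1)√(420/3757/(4π)) = -0.09431898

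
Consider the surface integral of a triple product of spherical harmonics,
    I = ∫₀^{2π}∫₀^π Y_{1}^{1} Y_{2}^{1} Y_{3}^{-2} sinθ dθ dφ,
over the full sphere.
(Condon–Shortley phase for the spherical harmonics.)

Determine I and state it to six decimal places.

Rules hold: Σm=0, L=6 even, 1≤3≤3.
N = 3·5·7 = 105
Δ = 0!·2!·4!/7! = 1/105
Racah Σ t=0..0: t=0:+1/4 = 1/4
⇒ 3j(1 2 3; 0 0 0)² = 3/35, sgn -1
Racah Σ t=0..0: t=0:+1/12 = 1/12
⇒ 3j(1 2 3; 1 1 -2)² = 2/21, sgn -1
4πI² = N·(3j₀)²·(3jₘ)² = 6/7
I = +1·√(0.857143/4π) = 0.26116903

0.261169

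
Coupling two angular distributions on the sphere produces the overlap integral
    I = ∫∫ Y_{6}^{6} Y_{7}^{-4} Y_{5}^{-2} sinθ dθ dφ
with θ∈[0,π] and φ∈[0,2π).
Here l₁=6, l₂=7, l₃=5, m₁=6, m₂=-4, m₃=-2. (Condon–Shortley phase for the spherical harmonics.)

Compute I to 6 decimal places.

m-sum 0 ✓  L=18 even ✓  1≤5≤13 ✓
Π(2lᵢ+1) = 13×15×11 = 2145
triangle coeff Δ(6,7,5) = 1/174594420
Σ_t [2,6]: t=2:+1/4147200 t=3:−1/207360 t=4:+1/82944 t=5:−1/207360 t=6:+1/4147200 = 1/345600
(3j)²=420/46189 [(6 7 5; 0 0 0)], sign=-1
Σ_t [0,0]: t=0:+1/34836480 = 1/34836480
(3j)²=275/16796 [(6 7 5; 6 -4 -2)], sign=-1
⇒ 4πI² = 433125/1356277
I = (+1)√(433125/1356277/(4π)) = 0.15941438

0.159414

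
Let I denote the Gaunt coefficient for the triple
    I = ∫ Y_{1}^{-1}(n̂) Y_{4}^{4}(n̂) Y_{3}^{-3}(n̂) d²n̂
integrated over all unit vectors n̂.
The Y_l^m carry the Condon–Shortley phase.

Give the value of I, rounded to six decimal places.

0.325735

Checks pass: Σm=0; 8 even; l₃=3∈[3,5].
(2·1+1)(2·4+1)(2·3+1) = 189
Δ: 2! 0! 6! / 9! → 1/252
sum: t=1:−1/36 = -1/36
3j²(1 4 3; 0 0 0) = Δ·Π!·Σ² = 4/63  (sign +1)
sum: t=2:+1/1440 = 1/1440
3j²(1 4 3; -1 4 -3) = Δ·Π!·Σ² = 1/9  (sign +1)
combine: 4πI² = 189·4/63·1/9 = 4/3
take √, sign +1: I = 0.32573501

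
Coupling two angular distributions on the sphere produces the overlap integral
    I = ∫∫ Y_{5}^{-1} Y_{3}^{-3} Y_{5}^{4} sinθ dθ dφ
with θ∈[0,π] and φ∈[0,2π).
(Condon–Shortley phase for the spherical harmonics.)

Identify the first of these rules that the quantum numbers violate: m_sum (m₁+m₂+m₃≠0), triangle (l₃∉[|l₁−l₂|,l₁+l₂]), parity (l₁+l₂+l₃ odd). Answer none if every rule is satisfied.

azimuthal sum: -1 − 3 + 4 = 0  ✓
2 ≤ 5 ≤ 8 (triangle on l)  ✓
L = 5 + 3 + 5 = 13 (odd)  ✗

parity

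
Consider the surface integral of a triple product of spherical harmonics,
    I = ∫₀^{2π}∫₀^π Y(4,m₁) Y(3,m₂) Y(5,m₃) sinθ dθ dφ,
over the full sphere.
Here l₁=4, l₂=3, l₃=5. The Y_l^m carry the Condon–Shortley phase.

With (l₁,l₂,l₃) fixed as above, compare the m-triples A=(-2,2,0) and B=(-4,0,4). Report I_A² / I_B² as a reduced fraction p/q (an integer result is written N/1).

100/147

Shared (l₁,l₂,l₃)=(4,3,5): N and (l;000)² cancel in I_A²/I_B².
A: Δ = 2!·6!·4!/13! = 1/180180; Racah Σ t=1..2: t=1:−1/2880 t=2:+1/576 = 1/720; ⇒ 3j(4 3 5; -2 2 0)² = 80/3003, sgn -1
B: Δ = 2!·6!·4!/13! = 1/180180; Racah Σ t=2..2: t=2:+1/8640 = 1/8640; ⇒ 3j(4 3 5; -4 0 4)² = 28/715, sgn -1
I_A²/I_B² = (80/3003)/(28/715) = 100/147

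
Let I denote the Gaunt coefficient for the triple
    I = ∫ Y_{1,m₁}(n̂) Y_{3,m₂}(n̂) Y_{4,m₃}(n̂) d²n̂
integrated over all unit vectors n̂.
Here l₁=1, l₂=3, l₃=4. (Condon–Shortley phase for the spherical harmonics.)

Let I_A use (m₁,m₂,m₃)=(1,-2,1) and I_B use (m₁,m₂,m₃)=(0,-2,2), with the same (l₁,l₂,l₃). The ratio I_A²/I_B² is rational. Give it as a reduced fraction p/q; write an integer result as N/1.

1/4

l's match ⇒ only the (l;m) 3-j factors differ between A and B.
A: triangle coeff Δ(1,3,4) = 1/252; Σ_t [0,0]: t=0:+1/240 = 1/240; (3j)²=1/84 [(1 3 4; 1 -2 1)], sign=-1
B: triangle coeff Δ(1,3,4) = 1/252; Σ_t [0,0]: t=0:+1/120 = 1/120; (3j)²=1/21 [(1 3 4; 0 -2 2)], sign=+1
I_A²/I_B² = (1/84)/(1/21) = 1/4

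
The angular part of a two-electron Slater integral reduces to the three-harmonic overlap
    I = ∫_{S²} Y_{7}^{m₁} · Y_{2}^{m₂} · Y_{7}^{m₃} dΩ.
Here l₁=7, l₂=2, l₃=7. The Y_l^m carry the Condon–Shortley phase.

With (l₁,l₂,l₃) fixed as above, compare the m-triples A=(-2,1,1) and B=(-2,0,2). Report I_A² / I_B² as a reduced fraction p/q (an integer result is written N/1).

729/1936

Shared (l₁,l₂,l₃)=(7,2,7): N and (l;000)² cancel in I_A²/I_B².
A: Δ = 2!·12!·2!/17! = 1/185640; Racah Σ t=1..2: t=1:−1/1935360 t=2:+1/1209600 = 1/3225600; ⇒ 3j(7 2 7; -2 1 1)² = 243/61880, sgn +1
B: Δ = 2!·12!·2!/17! = 1/185640; Racah Σ t=0..2: t=0:+1/8709120 t=1:−1/967680 t=2:+1/2419200 = -11/21772800; ⇒ 3j(7 2 7; -2 0 2)² = 242/23205, sgn +1
I_A²/I_B² = (243/61880)/(242/23205) = 729/1936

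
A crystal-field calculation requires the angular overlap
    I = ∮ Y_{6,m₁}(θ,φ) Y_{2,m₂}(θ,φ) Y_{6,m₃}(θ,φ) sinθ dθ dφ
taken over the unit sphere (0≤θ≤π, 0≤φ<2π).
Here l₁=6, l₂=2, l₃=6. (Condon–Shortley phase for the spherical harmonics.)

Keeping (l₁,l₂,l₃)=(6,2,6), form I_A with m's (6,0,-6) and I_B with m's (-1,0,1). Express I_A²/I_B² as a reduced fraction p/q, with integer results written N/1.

484/169

l's match ⇒ only the (l;m) 3-j factors differ between A and B.
A: triangle coeff Δ(6,2,6) = 1/90090; Σ_t [0,0]: t=0:+1/14515200 = 1/14515200; (3j)²=22/455 [(6 2 6; 6 0 -6)], sign=+1
B: triangle coeff Δ(6,2,6) = 1/90090; Σ_t [0,2]: t=0:+1/120960 t=1:−1/17280 t=2:+1/57600 = -13/403200; (3j)²=13/770 [(6 2 6; -1 0 1)], sign=+1
I_A²/I_B² = (22/455)/(13/770) = 484/169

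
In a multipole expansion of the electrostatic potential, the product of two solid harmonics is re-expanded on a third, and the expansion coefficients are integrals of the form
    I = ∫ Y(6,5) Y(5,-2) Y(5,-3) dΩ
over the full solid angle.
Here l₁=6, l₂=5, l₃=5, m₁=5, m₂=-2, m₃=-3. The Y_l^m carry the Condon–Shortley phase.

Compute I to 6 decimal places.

-0.065948

Checks pass: Σm=0; 16 even; l₃=5∈[1,11].
(2·6+1)(2·5+1)(2·5+1) = 1573
Δ: 6! 6! 4! / 17! → 1/28588560
sum: t=1:−1/345600 t=2:+1/13824 t=3:−1/5184 t=4:+1/13824 t=5:−1/345600 = -7/129600
3j²(6 5 5; 0 0 0) = Δ·Π!·Σ² = 80/7293  (sign +1)
sum: t=0:+1/518400 t=1:−1/345600 = -1/1036800
3j²(6 5 5; 5 -2 -3) = Δ·Π!·Σ² = 7/2210  (sign -1)
combine: 4πI² = 1573·80/7293·7/2210 = 616/11271
take √, sign -1: I = -0.06594839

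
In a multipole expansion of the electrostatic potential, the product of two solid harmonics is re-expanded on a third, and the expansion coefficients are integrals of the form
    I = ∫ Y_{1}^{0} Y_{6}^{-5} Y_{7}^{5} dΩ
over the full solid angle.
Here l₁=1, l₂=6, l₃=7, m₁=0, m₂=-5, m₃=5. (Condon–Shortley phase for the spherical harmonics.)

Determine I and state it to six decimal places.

Rules hold: Σm=0, L=14 even, 5≤7≤7.
N = 3·13·15 = 585
Δ = 0!·2!·12!/15! = 1/1365
Racah Σ t=0..0: t=0:+1/518400 = 1/518400
⇒ 3j(1 6 7; 0 0 0)² = 7/195, sgn -1
Racah Σ t=0..0: t=0:+1/39916800 = 1/39916800
⇒ 3j(1 6 7; 0 -5 5)² = 8/455, sgn +1
4πI² = N·(3j₀)²·(3jₘ)² = 24/65
I = -1·√(0.369231/4π) = -0.17141310

-0.171413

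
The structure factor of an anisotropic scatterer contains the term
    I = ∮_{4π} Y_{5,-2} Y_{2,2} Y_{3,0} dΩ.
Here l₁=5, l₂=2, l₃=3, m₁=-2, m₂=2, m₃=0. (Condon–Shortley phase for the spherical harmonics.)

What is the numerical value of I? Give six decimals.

Rules hold: Σm=0, L=10 even, 3≤3≤7.
N = 11·5·7 = 385
Δ = 4!·6!·0!/11! = 1/2310
Racah Σ t=2..2: t=2:+1/144 = 1/144
⇒ 3j(5 2 3; 0 0 0)² = 10/231, sgn -1
Racah Σ t=4..4: t=4:+1/864 = 1/864
⇒ 3j(5 2 3; -2 2 0)² = 1/66, sgn -1
4πI² = N·(3j₀)²·(3jₘ)² = 25/99
I = +1·√(0.252525/4π) = 0.14175797

0.141758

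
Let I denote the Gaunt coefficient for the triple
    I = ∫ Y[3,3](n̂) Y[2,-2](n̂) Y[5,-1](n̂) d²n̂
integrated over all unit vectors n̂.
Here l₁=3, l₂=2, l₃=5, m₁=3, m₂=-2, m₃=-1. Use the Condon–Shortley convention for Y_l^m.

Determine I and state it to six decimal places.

-0.023961

Rules hold: Σm=0, L=10 even, 1≤5≤5.
N = 7·5·11 = 385
Δ = 0!·6!·4!/11! = 1/2310
Racah Σ t=0..0: t=0:+1/144 = 1/144
⇒ 3j(3 2 5; 0 0 0)² = 10/231, sgn -1
Racah Σ t=0..0: t=0:+1/17280 = 1/17280
⇒ 3j(3 2 5; 3 -2 -1)² = 1/2310, sgn +1
4πI² = N·(3j₀)²·(3jₘ)² = 5/693
I = -1·√(0.00721501/4π) = -0.02396147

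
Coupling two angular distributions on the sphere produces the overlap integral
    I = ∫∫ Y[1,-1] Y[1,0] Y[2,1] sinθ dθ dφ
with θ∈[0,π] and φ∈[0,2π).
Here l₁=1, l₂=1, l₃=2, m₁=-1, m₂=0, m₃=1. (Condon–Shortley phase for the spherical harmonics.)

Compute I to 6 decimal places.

Checks pass: Σm=0; 4 even; l₃=2∈[0,2].
(2·1+1)(2·1+1)(2·2+1) = 45
Δ: 0! 2! 2! / 5! → 1/30
sum: t=0:+1/1 = 1/1
3j²(1 1 2; 0 0 0) = Δ·Π!·Σ² = 2/15  (sign +1)
sum: t=0:+1/2 = 1/2
3j²(1 1 2; -1 0 1) = Δ·Π!·Σ² = 1/10  (sign -1)
combine: 4πI² = 45·2/15·1/10 = 3/5
take √, sign -1: I = -0.21850969

-0.218510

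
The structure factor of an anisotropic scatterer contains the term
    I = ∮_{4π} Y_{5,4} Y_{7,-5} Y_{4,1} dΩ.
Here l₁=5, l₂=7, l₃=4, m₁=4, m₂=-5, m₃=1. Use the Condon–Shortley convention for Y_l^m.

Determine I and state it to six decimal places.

m-sum 0 ✓  L=16 even ✓  2≤4≤12 ✓
Π(2lᵢ+1) = 11×15×9 = 1485
triangle coeff Δ(5,7,4) = 1/6126120
Σ_t [3,5]: t=3:−1/69120 t=4:+1/20736 t=5:−1/69120 = 1/51840
(3j)²=280/21879 [(5 7 4; 0 0 0)], sign=+1
Σ_t [0,1]: t=0:+1/1935360 t=1:−1/1209600 = -1/3225600
(3j)²=243/61880 [(5 7 4; 4 -5 1)], sign=+1
⇒ 4πI² = 3645/48841
I = (+1)√(3645/48841/(4π)) = 0.07706400

0.077064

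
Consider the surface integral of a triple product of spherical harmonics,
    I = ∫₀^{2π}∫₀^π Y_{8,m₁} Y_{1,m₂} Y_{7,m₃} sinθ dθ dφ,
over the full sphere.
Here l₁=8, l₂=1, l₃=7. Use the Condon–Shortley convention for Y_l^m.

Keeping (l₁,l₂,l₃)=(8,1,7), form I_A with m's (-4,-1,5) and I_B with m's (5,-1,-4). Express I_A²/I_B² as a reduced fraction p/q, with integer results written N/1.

Same 8,1,7: normalisation and zero-m 3j drop out of the ratio.
A: Δ: 2! 14! 0! / 17! → 1/2040; sum: t=0:+1/1916006400 = 1/1916006400; 3j²(8 1 7; -4 -1 5) = Δ·Π!·Σ² = 1/340  (sign +1)
B: Δ: 2! 14! 0! / 17! → 1/2040; sum: t=0:+1/479001600 = 1/479001600; 3j²(8 1 7; 5 -1 -4) = Δ·Π!·Σ² = 13/340  (sign -1)
I_A²/I_B² = (1/340)/(13/340) = 1/13

1/13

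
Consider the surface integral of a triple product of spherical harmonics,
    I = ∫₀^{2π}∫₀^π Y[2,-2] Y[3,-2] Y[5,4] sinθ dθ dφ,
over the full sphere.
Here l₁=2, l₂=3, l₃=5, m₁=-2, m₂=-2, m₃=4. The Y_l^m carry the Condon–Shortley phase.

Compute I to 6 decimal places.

m-sum 0 ✓  L=10 even ✓  1≤5≤5 ✓
Π(2lᵢ+1) = 5×7×11 = 385
triangle coeff Δ(2,3,5) = 1/2310
Σ_t [0,0]: t=0:+1/144 = 1/144
(3j)²=10/231 [(2 3 5; 0 0 0)], sign=-1
Σ_t [0,0]: t=0:+1/2880 = 1/2880
(3j)²=3/55 [(2 3 5; -2 -2 4)], sign=-1
⇒ 4πI² = 10/11
I = (+1)√(10/11/(4π)) = 0.26896683

0.268967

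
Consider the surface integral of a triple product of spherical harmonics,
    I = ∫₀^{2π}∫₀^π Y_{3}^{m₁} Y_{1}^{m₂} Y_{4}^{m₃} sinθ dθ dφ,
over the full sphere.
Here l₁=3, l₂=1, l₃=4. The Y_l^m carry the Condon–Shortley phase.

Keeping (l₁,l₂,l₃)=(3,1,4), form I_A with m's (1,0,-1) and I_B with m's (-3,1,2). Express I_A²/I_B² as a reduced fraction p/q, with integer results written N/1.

Shared (l₁,l₂,l₃)=(3,1,4): N and (l;000)² cancel in I_A²/I_B².
A: Δ = 0!·6!·2!/9! = 1/252; Racah Σ t=0..0: t=0:+1/48 = 1/48; ⇒ 3j(3 1 4; 1 0 -1)² = 5/84, sgn -1
B: Δ = 0!·6!·2!/9! = 1/252; Racah Σ t=0..0: t=0:+1/1440 = 1/1440; ⇒ 3j(3 1 4; -3 1 2)² = 1/252, sgn +1
I_A²/I_B² = (5/84)/(1/252) = 15/1

15/1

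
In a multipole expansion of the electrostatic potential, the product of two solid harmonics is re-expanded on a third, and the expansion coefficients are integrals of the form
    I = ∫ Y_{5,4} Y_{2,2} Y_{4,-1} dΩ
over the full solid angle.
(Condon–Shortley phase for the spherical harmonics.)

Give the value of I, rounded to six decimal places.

4 + 2 − 1 = 5 ≠ 0: azimuthal integral kills it; I = 0

0.000000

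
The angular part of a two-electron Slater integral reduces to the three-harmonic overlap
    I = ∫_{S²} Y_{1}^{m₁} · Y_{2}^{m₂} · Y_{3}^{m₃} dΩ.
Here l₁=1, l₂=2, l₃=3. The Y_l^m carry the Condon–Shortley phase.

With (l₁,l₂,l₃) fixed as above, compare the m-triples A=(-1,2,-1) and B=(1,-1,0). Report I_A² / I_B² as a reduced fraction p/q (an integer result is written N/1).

1/3

Same 1,2,3: normalisation and zero-m 3j drop out of the ratio.
A: Δ: 0! 2! 4! / 7! → 1/105; sum: t=0:+1/48 = 1/48; 3j²(1 2 3; -1 2 -1) = Δ·Π!·Σ² = 1/105  (sign +1)
B: Δ: 0! 2! 4! / 7! → 1/105; sum: t=0:+1/12 = 1/12; 3j²(1 2 3; 1 -1 0) = Δ·Π!·Σ² = 1/35  (sign -1)
I_A²/I_B² = (1/105)/(1/35) = 1/3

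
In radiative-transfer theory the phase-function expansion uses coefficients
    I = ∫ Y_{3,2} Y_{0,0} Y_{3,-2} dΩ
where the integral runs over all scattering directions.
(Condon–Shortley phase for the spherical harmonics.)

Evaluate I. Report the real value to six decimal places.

0.282095

m-sum 0 ✓  L=6 even ✓  3≤3≤3 ✓
Π(2lᵢ+1) = 7×1×7 = 49
triangle coeff Δ(3,0,3) = 1/7
Σ_t [0,0]: t=0:+1/36 = 1/36
(3j)²=1/7 [(3 0 3; 0 0 0)], sign=-1
Σ_t [0,0]: t=0:+1/120 = 1/120
(3j)²=1/7 [(3 0 3; 2 0 -2)], sign=-1
⇒ 4πI² = 1/1
I = (+1)√(1/1/(4π)) = 0.28209479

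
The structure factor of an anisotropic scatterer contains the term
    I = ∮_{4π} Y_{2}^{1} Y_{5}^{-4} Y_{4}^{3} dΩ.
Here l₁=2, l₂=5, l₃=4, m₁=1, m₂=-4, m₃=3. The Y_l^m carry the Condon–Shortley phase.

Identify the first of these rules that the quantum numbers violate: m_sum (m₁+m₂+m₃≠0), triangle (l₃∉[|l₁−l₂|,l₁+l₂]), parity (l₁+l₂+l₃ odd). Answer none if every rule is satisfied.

parity

azimuthal sum: 1 − 4 + 3 = 0  ✓
3 ≤ 4 ≤ 7 (triangle on l)  ✓
L = 2 + 5 + 4 = 11 (odd)  ✗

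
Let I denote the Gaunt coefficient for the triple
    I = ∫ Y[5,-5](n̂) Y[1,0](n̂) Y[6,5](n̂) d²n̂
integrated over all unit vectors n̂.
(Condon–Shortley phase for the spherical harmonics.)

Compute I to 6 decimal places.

m-sum 0 ✓  L=12 even ✓  4≤6≤6 ✓
Π(2lᵢ+1) = 11×3×13 = 429
triangle coeff Δ(5,1,6) = 1/858
Σ_t [0,0]: t=0:+1/14400 = 1/14400
(3j)²=6/143 [(5 1 6; 0 0 0)], sign=+1
Σ_t [0,0]: t=0:+1/3628800 = 1/3628800
(3j)²=1/78 [(5 1 6; -5 0 5)], sign=-1
⇒ 4πI² = 3/13
I = (-1)√(3/13/(4π)) = -0.13551395

-0.135514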